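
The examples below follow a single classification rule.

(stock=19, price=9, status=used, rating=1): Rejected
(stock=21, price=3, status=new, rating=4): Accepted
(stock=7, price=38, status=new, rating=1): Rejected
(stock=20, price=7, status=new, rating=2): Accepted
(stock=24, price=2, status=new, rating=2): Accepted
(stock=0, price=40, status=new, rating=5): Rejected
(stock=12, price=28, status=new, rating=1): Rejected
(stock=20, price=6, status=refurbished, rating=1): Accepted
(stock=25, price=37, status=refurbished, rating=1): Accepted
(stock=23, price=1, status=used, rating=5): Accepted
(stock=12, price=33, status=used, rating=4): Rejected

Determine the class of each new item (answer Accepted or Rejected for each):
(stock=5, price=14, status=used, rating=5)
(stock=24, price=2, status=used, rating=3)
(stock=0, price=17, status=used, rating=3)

Rejected, Accepted, Rejected

The pattern is that an item is 'Accepted' exactly when: stock ≥ 20.
(stock=5, price=14, status=used, rating=5) — stock = 5, hence Rejected. (stock=24, price=2, status=used, rating=3) — stock = 24, hence Accepted. (stock=0, price=17, status=used, rating=3) — stock = 0, hence Rejected.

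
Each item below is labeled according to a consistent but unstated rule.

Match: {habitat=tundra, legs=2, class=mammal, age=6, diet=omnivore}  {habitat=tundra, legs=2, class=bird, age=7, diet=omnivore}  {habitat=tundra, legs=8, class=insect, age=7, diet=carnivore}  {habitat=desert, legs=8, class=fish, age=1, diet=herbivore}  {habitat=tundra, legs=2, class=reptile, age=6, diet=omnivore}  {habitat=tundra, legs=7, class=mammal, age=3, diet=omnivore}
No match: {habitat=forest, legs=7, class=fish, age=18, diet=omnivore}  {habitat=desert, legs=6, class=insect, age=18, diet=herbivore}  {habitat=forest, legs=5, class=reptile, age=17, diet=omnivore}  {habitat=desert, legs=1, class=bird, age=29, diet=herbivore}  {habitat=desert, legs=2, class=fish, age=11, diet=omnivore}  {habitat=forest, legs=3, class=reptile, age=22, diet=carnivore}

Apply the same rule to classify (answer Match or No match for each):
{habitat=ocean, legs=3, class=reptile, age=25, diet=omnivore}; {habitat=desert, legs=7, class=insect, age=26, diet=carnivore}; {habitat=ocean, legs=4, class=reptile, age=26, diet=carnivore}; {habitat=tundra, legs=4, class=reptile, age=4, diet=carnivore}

No match, No match, No match, Match

A rule that fits every label: age ≤ 7 — true of each 'Match' example, false of each 'No match' one.
{habitat=ocean, legs=3, class=reptile, age=25, diet=omnivore}: No match (age = 25).
{habitat=desert, legs=7, class=insect, age=26, diet=carnivore}: No match (age = 26).
{habitat=ocean, legs=4, class=reptile, age=26, diet=carnivore}: No match (age = 26).
{habitat=tundra, legs=4, class=reptile, age=4, diet=carnivore}: Match (age = 4).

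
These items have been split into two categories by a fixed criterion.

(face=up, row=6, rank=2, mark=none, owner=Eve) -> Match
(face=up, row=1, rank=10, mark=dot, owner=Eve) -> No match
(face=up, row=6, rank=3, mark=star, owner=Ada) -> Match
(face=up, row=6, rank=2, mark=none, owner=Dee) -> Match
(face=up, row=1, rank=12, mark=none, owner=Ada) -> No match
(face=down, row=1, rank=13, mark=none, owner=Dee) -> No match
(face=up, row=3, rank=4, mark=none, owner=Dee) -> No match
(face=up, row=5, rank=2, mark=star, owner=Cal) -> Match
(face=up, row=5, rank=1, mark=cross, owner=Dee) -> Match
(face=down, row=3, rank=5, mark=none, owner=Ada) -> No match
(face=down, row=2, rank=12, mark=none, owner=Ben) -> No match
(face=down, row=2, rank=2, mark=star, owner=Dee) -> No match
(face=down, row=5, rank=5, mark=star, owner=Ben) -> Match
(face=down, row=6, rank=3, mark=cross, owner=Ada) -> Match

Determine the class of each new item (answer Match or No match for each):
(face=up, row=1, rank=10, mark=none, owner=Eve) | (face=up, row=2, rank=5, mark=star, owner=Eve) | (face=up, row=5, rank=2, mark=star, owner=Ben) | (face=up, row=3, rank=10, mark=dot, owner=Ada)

No match, No match, Match, No match

The classifier is using: row ≥ 5.
(face=up, row=1, rank=10, mark=none, owner=Eve) — row = 1, hence No match. (face=up, row=2, rank=5, mark=star, owner=Eve) — row = 2, hence No match. (face=up, row=5, rank=2, mark=star, owner=Ben) — row = 5, hence Match. (face=up, row=3, rank=10, mark=dot, owner=Ada) — row = 3, hence No match.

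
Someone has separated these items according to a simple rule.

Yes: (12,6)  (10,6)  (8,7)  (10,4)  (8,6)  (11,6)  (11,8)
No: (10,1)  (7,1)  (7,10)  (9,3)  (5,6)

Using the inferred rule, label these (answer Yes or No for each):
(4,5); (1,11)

The distinguishing property — first > second AND sum ≥ 14 — holds for all the 'Yes' cases and none of the 'No' cases.

No, No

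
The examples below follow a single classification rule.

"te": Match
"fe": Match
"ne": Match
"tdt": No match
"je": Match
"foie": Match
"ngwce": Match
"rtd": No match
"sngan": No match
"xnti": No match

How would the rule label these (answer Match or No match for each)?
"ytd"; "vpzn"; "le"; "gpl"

No match, No match, Match, No match

All 'Match' examples share one property — contains 'e' — and every 'No match' example lacks it.
"ytd": no 'e', does not satisfy this → No match.
"vpzn": no 'e', does not satisfy this → No match.
"le": has 'e', passes → Match.
"gpl": no 'e', does not satisfy this → No match.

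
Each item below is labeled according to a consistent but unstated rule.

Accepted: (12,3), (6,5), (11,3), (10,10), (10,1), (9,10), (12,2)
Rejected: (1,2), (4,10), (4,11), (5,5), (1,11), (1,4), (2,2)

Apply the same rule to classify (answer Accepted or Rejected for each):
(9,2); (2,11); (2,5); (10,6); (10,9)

Accepted, Rejected, Rejected, Accepted, Accepted

The distinguishing property — first ≥ 6 — holds for all the 'Accepted' cases and none of the 'Rejected' cases.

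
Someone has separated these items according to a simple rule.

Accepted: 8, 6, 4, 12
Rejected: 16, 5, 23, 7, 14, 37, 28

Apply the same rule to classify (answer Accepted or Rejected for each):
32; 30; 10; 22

Rejected, Rejected, Accepted, Rejected

The distinguishing property — even AND at most 12 — holds for all the 'Accepted' cases and none of the 'Rejected' cases.
32: 32 is even, 32 > 12, lacks this property → Rejected.
30: 30 is even, 30 > 12, lacks this property → Rejected.
10: 10 is even, 10 ≤ 12, meets the rule → Accepted.
22: 22 is even, 22 > 12, lacks this property → Rejected.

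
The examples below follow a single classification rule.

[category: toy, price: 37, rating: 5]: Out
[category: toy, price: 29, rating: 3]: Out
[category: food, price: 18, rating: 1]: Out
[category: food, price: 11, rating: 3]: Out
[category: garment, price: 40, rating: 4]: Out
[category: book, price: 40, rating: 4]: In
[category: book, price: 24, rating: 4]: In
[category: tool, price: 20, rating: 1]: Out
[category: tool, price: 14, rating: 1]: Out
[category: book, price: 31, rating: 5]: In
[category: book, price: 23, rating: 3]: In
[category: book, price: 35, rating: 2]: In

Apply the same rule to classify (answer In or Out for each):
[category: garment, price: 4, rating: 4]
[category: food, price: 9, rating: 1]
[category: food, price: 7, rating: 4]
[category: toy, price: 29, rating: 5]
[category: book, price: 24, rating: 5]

Out, Out, Out, Out, In

Rule: category is book. This holds for each 'In' example and fails for each 'Out' one.
[category: garment, price: 4, rating: 4]: category is garment, lacks this property → Out. [category: food, price: 9, rating: 1]: category is food, lacks this property → Out. [category: food, price: 7, rating: 4]: category is food, lacks this property → Out. [category: toy, price: 29, rating: 5]: category is toy, lacks this property → Out. [category: book, price: 24, rating: 5]: category is book, fits → In.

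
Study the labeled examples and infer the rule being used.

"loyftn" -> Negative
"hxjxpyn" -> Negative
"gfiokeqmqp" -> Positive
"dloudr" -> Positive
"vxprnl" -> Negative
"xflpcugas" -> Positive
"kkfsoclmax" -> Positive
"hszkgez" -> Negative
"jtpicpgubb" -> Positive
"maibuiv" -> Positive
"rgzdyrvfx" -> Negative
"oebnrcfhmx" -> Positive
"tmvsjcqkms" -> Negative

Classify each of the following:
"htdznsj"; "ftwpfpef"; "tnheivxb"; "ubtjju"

Negative, Negative, Positive, Positive

A rule that fits every label: has ≥ 2 vowels — true of each 'Positive' example, false of each 'Negative' one.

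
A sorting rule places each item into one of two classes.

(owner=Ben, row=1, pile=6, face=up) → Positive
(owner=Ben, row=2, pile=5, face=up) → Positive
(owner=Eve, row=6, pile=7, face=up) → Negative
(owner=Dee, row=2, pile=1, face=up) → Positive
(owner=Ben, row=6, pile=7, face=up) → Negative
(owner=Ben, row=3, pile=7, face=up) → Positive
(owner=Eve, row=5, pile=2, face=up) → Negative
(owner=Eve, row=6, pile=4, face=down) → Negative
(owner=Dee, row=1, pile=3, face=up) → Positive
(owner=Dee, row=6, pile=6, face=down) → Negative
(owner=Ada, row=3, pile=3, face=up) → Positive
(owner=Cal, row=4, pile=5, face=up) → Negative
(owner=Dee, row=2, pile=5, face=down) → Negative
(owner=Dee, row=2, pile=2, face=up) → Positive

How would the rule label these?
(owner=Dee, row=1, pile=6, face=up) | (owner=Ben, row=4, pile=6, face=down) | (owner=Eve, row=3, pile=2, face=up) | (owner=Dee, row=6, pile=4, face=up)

The classifier is using: face is up AND row ≤ 3.
(owner=Dee, row=1, pile=6, face=up) → face is up, row = 1 → Positive. (owner=Ben, row=4, pile=6, face=down) → face is down, row = 4 → Negative. (owner=Eve, row=3, pile=2, face=up) → face is up, row = 3 → Positive. (owner=Dee, row=6, pile=4, face=up) → face is up, row = 6 → Negative.

Positive, Negative, Positive, Negative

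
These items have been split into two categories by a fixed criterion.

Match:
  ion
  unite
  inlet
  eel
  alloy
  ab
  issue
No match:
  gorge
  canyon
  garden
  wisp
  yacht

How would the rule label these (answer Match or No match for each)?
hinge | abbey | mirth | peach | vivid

The common property of the 'Match' items is: starts with a vowel. No 'No match' item has it.

No match, Match, No match, No match, No match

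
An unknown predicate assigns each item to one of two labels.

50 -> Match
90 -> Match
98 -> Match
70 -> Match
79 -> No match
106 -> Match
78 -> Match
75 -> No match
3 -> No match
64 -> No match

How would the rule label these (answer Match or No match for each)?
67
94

Every 'Match' example satisfies: ≡ 2 (mod 4). None of the 'No match' examples do.
67: 67 mod 4 = 3 — doesn't match, so No match. 94: 94 mod 4 = 2 — matches, so Match.

No match, Match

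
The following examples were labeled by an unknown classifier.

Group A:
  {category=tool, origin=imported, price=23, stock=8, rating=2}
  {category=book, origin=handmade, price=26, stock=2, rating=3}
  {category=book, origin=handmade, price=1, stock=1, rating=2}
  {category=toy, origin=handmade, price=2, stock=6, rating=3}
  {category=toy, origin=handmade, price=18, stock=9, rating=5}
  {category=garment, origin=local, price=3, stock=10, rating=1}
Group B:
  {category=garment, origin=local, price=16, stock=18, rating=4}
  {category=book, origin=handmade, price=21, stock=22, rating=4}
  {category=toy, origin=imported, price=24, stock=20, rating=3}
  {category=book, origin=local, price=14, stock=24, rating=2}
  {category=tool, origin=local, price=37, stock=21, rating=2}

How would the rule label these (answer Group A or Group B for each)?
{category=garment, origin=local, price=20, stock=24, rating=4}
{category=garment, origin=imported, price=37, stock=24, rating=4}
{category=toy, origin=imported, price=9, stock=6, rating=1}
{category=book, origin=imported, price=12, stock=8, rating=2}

Group B, Group B, Group A, Group A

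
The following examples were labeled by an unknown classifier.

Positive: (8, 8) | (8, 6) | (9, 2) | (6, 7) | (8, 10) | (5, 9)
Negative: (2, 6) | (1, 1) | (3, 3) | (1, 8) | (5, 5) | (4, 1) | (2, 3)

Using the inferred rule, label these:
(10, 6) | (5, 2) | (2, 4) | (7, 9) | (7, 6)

Positive, Negative, Negative, Positive, Positive

One predicate separates the groups cleanly: sum ≥ 11.
(10, 6) — 10+6 = 16, hence Positive.
(5, 2) — 5+2 = 7, hence Negative.
(2, 4) — 2+4 = 6, hence Negative.
(7, 9) — 7+9 = 16, hence Positive.
(7, 6) — 7+6 = 13, hence Positive.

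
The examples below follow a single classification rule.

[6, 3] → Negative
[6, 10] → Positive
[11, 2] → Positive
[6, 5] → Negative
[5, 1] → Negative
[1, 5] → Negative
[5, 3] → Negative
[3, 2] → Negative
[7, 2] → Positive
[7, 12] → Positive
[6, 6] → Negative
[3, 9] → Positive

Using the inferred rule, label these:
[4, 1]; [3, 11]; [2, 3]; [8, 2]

Negative, Positive, Negative, Positive

Rule: max ≥ 7. This holds for each 'Positive' example and fails for each 'Negative' one.
Negative: [4, 1], since max 4. Positive: [3, 11], since max 11. Negative: [2, 3], since max 3. Positive: [8, 2], since max 8.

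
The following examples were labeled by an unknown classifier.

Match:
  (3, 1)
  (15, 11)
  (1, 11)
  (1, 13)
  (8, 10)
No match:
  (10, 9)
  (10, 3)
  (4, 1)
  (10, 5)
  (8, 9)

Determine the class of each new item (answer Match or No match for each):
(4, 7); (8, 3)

The pattern is that an item is 'Match' exactly when: sum is even.
(4, 7): No match (4+7 = 11).
(8, 3): No match (8+3 = 11).

No match, No match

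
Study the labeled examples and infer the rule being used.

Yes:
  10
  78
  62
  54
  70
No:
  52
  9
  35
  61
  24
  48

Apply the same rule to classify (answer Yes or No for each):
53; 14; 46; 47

No, Yes, Yes, No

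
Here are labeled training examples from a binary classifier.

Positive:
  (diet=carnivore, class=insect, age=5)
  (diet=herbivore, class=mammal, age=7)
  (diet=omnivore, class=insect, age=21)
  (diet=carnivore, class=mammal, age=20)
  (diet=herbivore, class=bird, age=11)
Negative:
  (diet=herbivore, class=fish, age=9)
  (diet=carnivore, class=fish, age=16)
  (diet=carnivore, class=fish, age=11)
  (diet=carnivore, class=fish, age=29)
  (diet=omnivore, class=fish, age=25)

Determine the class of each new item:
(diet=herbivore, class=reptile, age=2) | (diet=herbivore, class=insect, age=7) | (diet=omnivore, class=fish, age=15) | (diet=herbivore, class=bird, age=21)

The simplest hypothesis consistent with all the labels is: class is not fish.

Positive, Positive, Negative, Positive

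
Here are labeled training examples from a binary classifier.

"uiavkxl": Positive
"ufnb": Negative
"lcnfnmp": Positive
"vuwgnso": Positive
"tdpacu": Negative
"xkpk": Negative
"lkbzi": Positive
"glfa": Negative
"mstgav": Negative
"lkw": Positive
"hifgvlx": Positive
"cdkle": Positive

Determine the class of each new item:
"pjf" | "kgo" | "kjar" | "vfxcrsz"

Positive, Positive, Negative, Positive

Looking at the examples, the only property every 'Positive' case has and every 'Negative' case lacks is: odd length.
"pjf": length 3, fits → Positive.
"kgo": length 3, fits → Positive.
"kjar": length 4, doesn't qualify → Negative.
"vfxcrsz": length 7, fits → Positive.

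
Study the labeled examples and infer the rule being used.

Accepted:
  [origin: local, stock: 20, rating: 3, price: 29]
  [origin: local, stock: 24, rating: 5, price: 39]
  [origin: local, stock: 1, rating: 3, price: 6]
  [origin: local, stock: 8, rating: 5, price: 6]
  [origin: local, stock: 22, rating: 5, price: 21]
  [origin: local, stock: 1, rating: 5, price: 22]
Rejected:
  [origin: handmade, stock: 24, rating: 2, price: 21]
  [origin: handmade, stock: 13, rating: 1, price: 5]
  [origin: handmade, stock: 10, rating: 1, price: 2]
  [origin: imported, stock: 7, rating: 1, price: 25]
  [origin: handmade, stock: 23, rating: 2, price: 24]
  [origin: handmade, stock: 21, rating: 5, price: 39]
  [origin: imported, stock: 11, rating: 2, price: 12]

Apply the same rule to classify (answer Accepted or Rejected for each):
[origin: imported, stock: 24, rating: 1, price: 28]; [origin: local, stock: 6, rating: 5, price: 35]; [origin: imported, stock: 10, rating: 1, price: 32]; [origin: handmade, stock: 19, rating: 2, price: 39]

'Accepted' ⟺ origin is local.
[origin: imported, stock: 24, rating: 1, price: 28]: origin is imported, does not satisfy this → Rejected.
[origin: local, stock: 6, rating: 5, price: 35]: origin is local, meets the rule → Accepted.
[origin: imported, stock: 10, rating: 1, price: 32]: origin is imported, does not satisfy this → Rejected.
[origin: handmade, stock: 19, rating: 2, price: 39]: origin is handmade, does not satisfy this → Rejected.

Rejected, Accepted, Rejected, Rejected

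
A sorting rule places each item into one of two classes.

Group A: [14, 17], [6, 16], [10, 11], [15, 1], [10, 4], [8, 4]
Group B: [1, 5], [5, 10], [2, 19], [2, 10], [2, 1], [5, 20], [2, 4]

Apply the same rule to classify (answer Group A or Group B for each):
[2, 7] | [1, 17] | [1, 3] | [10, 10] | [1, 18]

Group B, Group B, Group B, Group A, Group B

The rule appears to be: first ≥ 6.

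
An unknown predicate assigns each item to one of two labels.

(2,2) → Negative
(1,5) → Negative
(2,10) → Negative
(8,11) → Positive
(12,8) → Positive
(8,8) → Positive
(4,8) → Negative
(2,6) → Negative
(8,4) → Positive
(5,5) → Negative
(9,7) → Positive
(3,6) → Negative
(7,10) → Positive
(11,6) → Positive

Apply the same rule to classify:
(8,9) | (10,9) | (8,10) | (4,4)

Positive, Positive, Positive, Negative

The rule appears to be: first ≥ 6.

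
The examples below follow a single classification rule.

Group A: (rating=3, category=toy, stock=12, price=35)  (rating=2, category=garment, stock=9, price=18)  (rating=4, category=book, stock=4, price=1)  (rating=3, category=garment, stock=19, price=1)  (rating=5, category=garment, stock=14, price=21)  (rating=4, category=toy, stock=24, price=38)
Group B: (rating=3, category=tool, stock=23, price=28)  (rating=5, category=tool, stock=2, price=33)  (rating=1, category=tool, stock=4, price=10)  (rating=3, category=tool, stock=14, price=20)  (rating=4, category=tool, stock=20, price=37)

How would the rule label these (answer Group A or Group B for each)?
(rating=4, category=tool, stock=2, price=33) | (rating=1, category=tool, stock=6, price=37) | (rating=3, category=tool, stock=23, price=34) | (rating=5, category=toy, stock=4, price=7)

The rule appears to be: category is not tool.
(rating=4, category=tool, stock=2, price=33) — category is tool, hence Group B.
(rating=1, category=tool, stock=6, price=37) — category is tool, hence Group B.
(rating=3, category=tool, stock=23, price=34) — category is tool, hence Group B.
(rating=5, category=toy, stock=4, price=7) — category is toy, hence Group A.

Group B, Group B, Group B, Group A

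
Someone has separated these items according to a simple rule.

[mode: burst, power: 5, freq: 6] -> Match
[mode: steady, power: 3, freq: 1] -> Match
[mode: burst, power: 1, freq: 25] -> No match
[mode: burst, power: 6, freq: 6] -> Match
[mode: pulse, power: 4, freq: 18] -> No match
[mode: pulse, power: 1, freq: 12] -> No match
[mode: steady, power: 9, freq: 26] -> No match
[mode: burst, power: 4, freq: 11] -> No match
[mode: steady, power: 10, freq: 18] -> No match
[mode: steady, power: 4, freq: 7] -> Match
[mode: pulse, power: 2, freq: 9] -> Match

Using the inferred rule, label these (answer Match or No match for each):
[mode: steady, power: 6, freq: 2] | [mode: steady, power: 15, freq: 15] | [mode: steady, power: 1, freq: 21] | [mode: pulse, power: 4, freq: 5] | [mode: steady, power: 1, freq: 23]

Match, No match, No match, Match, No match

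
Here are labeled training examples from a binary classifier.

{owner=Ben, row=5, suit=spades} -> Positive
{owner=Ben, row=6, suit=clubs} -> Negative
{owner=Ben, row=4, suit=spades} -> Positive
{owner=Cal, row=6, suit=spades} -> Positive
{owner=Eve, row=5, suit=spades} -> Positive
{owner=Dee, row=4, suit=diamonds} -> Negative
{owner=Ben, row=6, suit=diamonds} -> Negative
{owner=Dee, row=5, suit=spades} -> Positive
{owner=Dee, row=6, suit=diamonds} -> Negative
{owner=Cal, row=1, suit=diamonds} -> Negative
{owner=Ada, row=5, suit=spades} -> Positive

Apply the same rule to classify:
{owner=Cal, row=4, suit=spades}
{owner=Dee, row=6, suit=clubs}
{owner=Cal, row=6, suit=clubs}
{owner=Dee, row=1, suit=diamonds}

Positive, Negative, Negative, Negative

The common property of the 'Positive' items is: suit is spades. No 'Negative' item has it.
{owner=Cal, row=4, suit=spades} — suit is spades, hence Positive. {owner=Dee, row=6, suit=clubs} — suit is clubs, hence Negative. {owner=Cal, row=6, suit=clubs} — suit is clubs, hence Negative. {owner=Dee, row=1, suit=diamonds} — suit is diamonds, hence Negative.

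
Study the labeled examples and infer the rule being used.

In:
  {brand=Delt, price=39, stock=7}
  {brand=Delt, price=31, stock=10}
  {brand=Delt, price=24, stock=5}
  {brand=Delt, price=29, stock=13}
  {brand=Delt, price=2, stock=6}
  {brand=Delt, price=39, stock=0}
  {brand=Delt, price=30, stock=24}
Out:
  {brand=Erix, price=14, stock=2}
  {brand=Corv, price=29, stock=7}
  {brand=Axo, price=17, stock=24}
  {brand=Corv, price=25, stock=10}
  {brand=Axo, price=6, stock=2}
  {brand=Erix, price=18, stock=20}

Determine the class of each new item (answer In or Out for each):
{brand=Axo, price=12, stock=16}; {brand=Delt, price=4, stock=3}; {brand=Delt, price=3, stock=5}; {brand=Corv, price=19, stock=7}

Out, In, In, Out

The classifier is using: brand is Delt.
{brand=Axo, price=12, stock=16}: brand is Axo — lacks this property, so Out. {brand=Delt, price=4, stock=3}: brand is Delt — qualifies, so In. {brand=Delt, price=3, stock=5}: brand is Delt — qualifies, so In. {brand=Corv, price=19, stock=7}: brand is Corv — lacks this property, so Out.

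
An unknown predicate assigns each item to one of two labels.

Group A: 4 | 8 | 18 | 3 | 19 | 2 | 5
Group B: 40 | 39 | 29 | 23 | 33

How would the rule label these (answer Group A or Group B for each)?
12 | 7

Group A, Group A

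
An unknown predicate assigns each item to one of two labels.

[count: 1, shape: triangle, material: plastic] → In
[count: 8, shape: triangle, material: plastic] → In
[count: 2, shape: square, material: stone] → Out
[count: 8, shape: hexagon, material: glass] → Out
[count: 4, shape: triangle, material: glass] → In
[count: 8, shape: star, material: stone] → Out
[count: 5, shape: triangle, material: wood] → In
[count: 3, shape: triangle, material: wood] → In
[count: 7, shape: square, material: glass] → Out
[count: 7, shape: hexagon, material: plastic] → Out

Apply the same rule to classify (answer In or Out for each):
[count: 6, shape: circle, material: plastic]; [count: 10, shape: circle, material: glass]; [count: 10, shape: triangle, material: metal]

Out, Out, In

All 'In' examples share one property — shape is triangle — and every 'Out' example lacks it.
[count: 6, shape: circle, material: plastic]: shape is circle, doesn't match → Out.
[count: 10, shape: circle, material: glass]: shape is circle, doesn't match → Out.
[count: 10, shape: triangle, material: metal]: shape is triangle, matches → In.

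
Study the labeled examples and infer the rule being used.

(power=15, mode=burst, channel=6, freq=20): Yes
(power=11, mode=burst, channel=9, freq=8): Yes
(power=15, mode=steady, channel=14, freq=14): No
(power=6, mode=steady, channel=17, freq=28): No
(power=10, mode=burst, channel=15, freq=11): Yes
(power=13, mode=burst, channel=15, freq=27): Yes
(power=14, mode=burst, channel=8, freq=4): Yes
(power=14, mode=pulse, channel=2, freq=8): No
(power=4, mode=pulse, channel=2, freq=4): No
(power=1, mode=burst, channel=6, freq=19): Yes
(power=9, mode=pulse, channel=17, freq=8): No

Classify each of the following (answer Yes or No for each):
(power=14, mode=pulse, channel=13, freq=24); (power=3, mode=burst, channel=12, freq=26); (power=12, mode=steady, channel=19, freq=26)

No, Yes, No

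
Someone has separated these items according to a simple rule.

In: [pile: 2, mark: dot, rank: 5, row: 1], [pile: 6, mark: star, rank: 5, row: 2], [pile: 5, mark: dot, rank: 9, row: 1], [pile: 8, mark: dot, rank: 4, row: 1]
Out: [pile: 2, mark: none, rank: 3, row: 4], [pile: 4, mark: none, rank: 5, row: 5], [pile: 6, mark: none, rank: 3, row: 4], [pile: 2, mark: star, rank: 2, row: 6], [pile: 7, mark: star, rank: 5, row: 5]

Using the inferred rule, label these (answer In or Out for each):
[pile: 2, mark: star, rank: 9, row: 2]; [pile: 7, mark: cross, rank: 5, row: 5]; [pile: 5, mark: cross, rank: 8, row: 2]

In, Out, In

The pattern is that an item is 'In' exactly when: row ≤ 2.
In: [pile: 2, mark: star, rank: 9, row: 2], since row = 2. Out: [pile: 7, mark: cross, rank: 5, row: 5], since row = 5. In: [pile: 5, mark: cross, rank: 8, row: 2], since row = 2.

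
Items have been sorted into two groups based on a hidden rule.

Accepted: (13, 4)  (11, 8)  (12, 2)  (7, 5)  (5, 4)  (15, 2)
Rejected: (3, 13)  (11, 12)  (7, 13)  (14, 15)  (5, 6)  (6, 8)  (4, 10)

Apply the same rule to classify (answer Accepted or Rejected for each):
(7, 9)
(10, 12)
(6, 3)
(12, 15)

Rejected, Rejected, Accepted, Rejected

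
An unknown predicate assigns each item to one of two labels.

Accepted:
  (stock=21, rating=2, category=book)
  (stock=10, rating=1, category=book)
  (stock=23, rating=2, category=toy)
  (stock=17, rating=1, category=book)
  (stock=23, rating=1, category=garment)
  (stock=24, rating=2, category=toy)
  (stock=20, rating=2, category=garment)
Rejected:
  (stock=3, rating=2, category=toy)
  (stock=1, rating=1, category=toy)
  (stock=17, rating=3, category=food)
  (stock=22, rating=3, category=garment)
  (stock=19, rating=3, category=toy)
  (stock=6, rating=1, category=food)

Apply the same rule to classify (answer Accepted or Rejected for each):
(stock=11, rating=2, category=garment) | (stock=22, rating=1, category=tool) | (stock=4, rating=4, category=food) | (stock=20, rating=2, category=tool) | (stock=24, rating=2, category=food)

Accepted, Accepted, Rejected, Accepted, Accepted

A rule that fits every label: rating ≤ 2 AND stock ≥ 10 — true of each 'Accepted' example, false of each 'Rejected' one.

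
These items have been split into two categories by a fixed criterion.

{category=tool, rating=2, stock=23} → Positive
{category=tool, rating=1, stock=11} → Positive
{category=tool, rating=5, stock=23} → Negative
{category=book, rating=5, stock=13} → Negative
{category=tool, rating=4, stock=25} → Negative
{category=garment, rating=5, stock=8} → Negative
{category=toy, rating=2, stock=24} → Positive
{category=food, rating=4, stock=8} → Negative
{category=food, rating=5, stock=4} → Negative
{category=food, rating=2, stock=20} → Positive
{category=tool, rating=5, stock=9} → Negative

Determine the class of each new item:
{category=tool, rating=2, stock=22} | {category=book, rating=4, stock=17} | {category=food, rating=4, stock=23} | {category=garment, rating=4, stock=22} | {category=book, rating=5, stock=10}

A rule that fits every label: rating ≤ 2 — true of each 'Positive' example, false of each 'Negative' one.
{category=tool, rating=2, stock=22} → rating = 2 → Positive.
{category=book, rating=4, stock=17} → rating = 4 → Negative.
{category=food, rating=4, stock=23} → rating = 4 → Negative.
{category=garment, rating=4, stock=22} → rating = 4 → Negative.
{category=book, rating=5, stock=10} → rating = 5 → Negative.

Positive, Negative, Negative, Negative, Negative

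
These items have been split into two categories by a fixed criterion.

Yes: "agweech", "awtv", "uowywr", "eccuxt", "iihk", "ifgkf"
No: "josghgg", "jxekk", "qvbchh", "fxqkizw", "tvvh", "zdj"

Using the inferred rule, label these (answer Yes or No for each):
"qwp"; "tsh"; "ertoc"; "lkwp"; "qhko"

No, No, Yes, No, No

Rule: starts with a vowel. This holds for each 'Yes' example and fails for each 'No' one.
"qwp" — starts with 'q', hence No. "tsh" — starts with 't', hence No. "ertoc" — starts with 'e', hence Yes. "lkwp" — starts with 'l', hence No. "qhko" — starts with 'q', hence No.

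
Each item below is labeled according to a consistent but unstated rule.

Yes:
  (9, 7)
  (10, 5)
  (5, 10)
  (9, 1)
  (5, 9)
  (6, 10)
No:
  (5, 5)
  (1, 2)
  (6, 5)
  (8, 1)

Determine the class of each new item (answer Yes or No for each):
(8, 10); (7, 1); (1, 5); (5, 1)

The pattern is that an item is 'Yes' exactly when: max ≥ 9.
(8, 10): max 10 — matches, so Yes. (7, 1): max 7 — fails the rule, so No. (1, 5): max 5 — fails the rule, so No. (5, 1): max 5 — fails the rule, so No.

Yes, No, No, No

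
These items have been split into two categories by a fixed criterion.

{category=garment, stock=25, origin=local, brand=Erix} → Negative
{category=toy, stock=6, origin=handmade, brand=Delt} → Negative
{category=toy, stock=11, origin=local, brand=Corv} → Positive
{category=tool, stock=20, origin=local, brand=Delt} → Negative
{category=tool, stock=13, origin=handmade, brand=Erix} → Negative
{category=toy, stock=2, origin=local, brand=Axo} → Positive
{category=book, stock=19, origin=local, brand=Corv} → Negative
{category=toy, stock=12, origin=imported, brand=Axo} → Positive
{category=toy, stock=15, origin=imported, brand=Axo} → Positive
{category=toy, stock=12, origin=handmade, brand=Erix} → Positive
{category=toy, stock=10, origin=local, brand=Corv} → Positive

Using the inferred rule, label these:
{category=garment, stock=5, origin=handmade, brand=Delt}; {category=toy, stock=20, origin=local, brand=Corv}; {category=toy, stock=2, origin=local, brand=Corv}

The pattern is that an item is 'Positive' exactly when: category is toy AND stock ≠ 6.
{category=garment, stock=5, origin=handmade, brand=Delt} → category is garment, stock = 5 → Negative.
{category=toy, stock=20, origin=local, brand=Corv} → category is toy, stock = 20 → Positive.
{category=toy, stock=2, origin=local, brand=Corv} → category is toy, stock = 2 → Positive.

Negative, Positive, Positive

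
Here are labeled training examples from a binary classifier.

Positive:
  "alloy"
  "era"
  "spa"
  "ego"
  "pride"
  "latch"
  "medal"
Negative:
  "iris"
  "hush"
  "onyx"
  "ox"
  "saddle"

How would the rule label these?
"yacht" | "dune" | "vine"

Positive, Negative, Negative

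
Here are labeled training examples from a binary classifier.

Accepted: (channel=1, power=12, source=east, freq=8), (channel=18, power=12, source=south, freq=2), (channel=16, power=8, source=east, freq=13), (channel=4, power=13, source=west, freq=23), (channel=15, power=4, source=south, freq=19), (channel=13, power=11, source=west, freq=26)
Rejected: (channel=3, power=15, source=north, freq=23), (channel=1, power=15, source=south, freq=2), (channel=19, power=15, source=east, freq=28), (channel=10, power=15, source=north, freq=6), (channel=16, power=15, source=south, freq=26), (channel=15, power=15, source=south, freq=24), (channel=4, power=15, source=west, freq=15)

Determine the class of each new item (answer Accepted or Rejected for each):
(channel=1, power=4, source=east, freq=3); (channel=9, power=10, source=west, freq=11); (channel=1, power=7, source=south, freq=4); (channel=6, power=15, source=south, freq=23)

The classifier is using: power ≤ 13.

Accepted, Accepted, Accepted, Rejected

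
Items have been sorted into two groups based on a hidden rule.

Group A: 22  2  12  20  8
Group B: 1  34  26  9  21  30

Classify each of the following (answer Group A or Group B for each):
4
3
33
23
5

Group A, Group B, Group B, Group B, Group B

The classifier is using: even AND at most 22.
4: 4 is even, 4 ≤ 22, meets the rule → Group A.
3: 3 is odd, 3 ≤ 22, fails this test → Group B.
33: 33 is odd, 33 > 22, fails this test → Group B.
23: 23 is odd, 23 > 22, fails this test → Group B.
5: 5 is odd, 5 ≤ 22, fails this test → Group B.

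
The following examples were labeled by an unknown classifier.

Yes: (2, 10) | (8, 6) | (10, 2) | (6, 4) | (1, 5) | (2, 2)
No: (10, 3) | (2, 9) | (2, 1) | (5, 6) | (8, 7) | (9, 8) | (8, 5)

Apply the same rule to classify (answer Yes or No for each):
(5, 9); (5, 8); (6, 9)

Yes, No, No

Comparing the two groups points to one rule — sum is even.
(5, 9): Yes (5+9 = 14).
(5, 8): No (5+8 = 13).
(6, 9): No (6+9 = 15).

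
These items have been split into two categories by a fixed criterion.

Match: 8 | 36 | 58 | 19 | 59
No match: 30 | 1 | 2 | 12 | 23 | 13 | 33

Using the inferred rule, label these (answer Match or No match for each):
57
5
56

Match, No match, Match

The distinguishing property — digit sum ≥ 7 — holds for all the 'Match' cases and none of the 'No match' cases.
57 → digit sum 5+7 = 12 → Match. 5 → digit sum 5 → No match. 56 → digit sum 5+6 = 11 → Match.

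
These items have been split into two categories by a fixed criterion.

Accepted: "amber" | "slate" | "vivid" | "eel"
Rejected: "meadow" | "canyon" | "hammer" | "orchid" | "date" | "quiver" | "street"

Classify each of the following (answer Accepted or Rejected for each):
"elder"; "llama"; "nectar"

Accepted, Accepted, Rejected

The simplest hypothesis consistent with all the labels is: odd length.
"elder": length 5 — qualifies, so Accepted.
"llama": length 5 — qualifies, so Accepted.
"nectar": length 6 — doesn't qualify, so Rejected.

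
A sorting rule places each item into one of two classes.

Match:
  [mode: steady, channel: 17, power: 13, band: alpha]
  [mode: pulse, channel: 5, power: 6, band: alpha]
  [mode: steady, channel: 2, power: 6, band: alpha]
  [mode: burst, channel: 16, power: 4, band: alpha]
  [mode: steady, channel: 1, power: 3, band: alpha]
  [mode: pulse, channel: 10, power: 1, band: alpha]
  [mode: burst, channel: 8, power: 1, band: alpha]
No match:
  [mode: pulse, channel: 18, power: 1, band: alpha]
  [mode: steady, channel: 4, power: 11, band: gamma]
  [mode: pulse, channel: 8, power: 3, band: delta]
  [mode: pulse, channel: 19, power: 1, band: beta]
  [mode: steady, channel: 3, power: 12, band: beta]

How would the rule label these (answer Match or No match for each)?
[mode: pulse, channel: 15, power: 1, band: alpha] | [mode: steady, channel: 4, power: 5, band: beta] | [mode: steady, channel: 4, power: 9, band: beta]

A rule that fits every label: band is alpha AND channel ≤ 17 — true of each 'Match' example, false of each 'No match' one.

Match, No match, No match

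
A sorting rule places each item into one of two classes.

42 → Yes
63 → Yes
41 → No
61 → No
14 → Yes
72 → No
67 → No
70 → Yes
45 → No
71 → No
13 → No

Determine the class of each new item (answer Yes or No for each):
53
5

No, No

All 'Yes' examples share one property — multiple of 7 — and every 'No' example lacks it.
53: No (53 = 7·7 + 4).
5: No (5 = 7·0 + 5).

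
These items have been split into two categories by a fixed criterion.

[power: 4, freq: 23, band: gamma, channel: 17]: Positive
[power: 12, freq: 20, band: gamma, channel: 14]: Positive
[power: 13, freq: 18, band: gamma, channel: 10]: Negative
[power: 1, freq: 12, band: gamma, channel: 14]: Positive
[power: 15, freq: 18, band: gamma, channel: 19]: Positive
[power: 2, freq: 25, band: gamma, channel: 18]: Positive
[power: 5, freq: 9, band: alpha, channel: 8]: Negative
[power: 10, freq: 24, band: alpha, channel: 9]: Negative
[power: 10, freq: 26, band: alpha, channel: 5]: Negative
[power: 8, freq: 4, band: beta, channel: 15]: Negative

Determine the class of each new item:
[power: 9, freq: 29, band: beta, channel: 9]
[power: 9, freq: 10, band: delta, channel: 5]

Negative, Negative

The pattern is that an item is 'Positive' exactly when: band is gamma AND channel ≥ 14.
[power: 9, freq: 29, band: beta, channel: 9] — band is beta, channel = 9, hence Negative. [power: 9, freq: 10, band: delta, channel: 5] — band is delta, channel = 5, hence Negative.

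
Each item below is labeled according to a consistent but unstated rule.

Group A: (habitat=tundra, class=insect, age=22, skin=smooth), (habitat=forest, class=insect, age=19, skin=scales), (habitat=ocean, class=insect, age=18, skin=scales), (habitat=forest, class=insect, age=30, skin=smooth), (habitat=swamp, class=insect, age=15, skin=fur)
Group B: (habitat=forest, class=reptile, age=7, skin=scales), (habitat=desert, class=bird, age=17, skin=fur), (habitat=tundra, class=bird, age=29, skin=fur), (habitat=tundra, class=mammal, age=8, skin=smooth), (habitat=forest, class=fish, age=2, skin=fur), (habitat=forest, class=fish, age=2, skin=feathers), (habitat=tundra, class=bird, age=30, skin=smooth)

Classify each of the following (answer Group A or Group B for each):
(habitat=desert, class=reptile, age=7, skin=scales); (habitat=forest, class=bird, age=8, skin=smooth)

Group B, Group B

The common property of the 'Group A' items is: class is insect. No 'Group B' item has it.
Group B: (habitat=desert, class=reptile, age=7, skin=scales), since class is reptile. Group B: (habitat=forest, class=bird, age=8, skin=smooth), since class is bird.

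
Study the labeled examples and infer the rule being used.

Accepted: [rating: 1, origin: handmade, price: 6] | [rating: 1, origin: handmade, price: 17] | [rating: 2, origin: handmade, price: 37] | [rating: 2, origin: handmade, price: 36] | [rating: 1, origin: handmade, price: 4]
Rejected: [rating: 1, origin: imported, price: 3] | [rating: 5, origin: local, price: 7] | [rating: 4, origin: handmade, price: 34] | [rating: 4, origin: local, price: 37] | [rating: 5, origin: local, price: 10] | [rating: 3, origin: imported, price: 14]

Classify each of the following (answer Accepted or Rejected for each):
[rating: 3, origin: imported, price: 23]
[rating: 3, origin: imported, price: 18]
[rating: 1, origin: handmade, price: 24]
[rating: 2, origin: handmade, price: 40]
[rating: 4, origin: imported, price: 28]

Rejected, Rejected, Accepted, Accepted, Rejected

All 'Accepted' examples share one property — origin is handmade AND rating ≤ 2 — and every 'Rejected' example lacks it.
[rating: 3, origin: imported, price: 23]: origin is imported, rating = 3, lacks this property → Rejected.
[rating: 3, origin: imported, price: 18]: origin is imported, rating = 3, lacks this property → Rejected.
[rating: 1, origin: handmade, price: 24]: origin is handmade, rating = 1, passes → Accepted.
[rating: 2, origin: handmade, price: 40]: origin is handmade, rating = 2, passes → Accepted.
[rating: 4, origin: imported, price: 28]: origin is imported, rating = 4, lacks this property → Rejected.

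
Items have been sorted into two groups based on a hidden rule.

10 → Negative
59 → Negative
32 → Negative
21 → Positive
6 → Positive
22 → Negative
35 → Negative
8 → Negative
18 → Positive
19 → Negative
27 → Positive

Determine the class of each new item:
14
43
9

Negative, Negative, Positive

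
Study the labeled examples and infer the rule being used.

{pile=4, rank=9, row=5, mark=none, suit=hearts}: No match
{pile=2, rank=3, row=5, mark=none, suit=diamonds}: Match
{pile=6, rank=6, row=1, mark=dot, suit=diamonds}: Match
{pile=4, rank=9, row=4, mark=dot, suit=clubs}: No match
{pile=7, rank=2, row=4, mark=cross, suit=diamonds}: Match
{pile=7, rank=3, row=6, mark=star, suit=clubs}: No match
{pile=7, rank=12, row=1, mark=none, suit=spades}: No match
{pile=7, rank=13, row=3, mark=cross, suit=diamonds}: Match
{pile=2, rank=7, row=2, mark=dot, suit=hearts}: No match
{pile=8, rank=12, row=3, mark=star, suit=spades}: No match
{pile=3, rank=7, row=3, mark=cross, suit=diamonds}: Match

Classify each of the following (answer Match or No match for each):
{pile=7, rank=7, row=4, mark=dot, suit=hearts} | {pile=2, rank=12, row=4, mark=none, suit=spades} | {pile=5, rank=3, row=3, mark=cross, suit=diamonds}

No match, No match, Match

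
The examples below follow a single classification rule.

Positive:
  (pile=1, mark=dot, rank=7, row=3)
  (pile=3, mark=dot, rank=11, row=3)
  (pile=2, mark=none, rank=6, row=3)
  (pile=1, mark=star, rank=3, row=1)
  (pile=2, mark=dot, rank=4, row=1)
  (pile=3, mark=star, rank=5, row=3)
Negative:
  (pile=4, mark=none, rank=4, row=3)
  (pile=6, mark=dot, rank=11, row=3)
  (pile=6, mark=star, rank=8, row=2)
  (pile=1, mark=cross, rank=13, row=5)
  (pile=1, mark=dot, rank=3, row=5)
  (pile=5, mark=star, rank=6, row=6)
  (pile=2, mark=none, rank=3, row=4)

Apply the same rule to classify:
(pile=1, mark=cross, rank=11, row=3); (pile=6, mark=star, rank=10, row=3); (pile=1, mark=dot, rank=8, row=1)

The rule appears to be: row ≤ 3 AND pile ≤ 3.
(pile=1, mark=cross, rank=11, row=3): Positive (row = 3, pile = 1). (pile=6, mark=star, rank=10, row=3): Negative (row = 3, pile = 6). (pile=1, mark=dot, rank=8, row=1): Positive (row = 1, pile = 1).

Positive, Negative, Positive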